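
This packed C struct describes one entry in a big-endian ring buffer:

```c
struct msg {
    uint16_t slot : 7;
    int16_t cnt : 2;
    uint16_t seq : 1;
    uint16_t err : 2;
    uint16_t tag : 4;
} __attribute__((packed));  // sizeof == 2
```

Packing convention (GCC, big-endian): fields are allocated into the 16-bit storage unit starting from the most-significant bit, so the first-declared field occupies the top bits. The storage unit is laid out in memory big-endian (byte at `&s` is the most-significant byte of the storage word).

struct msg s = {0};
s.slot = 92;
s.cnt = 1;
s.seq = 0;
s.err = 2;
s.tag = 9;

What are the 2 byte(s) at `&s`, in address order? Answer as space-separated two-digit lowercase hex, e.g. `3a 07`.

b8 a9

slot (7b) val=92 bits=0x5c at bit 9: 0xb800
cnt (2b) val=1 bits=0x1 at bit 7: 0xb880
seq (1b) val=0 bits=0x0 at bit 6: 0xb880
err (2b) val=2 bits=0x2 at bit 4: 0xb8a0
tag (4b) val=9 bits=0x9 at bit 0: 0xb8a9
word = 0xb8a9 → big-endian bytes:
  [0]=0xb8  [1]=0xa9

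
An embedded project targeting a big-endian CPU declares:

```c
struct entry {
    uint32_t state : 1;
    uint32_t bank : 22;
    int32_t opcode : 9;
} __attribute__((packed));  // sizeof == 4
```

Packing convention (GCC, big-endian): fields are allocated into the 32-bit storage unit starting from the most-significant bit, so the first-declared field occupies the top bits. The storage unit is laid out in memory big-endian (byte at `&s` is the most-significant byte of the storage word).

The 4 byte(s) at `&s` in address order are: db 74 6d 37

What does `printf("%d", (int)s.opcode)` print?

-201

[0]=0xdb [1]=0x74 [2]=0x6d [3]=0x37 (big-endian) → word 0xdb746d37
state [31+:1] = (word>>31) & 0x1 = 1
bank [9+:22] = (word>>9) & 0x3fffff = 2996790
opcode [0+:9] = (word>>0) & 0x1ff = 311  ←
opcode signed 9b, MSB=1: 311 - 512 = -201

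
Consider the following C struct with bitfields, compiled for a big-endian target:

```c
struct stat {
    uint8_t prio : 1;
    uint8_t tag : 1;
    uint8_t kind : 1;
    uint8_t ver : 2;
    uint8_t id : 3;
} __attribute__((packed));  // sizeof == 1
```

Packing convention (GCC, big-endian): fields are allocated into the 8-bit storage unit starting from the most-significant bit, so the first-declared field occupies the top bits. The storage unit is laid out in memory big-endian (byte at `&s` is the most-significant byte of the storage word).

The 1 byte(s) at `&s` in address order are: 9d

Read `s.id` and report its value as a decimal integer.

5

[0]=0x9d (big-endian) → word 0x9d
prio:1 @ bit 7 → (0x9d>>7)&0x1 = 0x1
tag:1 @ bit 6 → (0x9d>>6)&0x1 = 0x0
kind:1 @ bit 5 → (0x9d>>5)&0x1 = 0x0
ver:2 @ bit 3 → (0x9d>>3)&0x3 = 0x3
id:3 @ bit 0 → (0x9d>>0)&0x7 = 0x5  ←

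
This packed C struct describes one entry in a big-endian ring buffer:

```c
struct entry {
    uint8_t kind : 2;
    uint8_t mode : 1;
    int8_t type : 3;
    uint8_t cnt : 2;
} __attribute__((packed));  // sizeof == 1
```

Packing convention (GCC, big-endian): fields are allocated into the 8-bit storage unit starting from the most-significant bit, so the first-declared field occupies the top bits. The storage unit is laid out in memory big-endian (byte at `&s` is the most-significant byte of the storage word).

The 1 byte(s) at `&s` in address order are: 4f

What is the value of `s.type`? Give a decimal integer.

3

[0]=0x4f (big-endian) → word 0x4f
kind [6+:2] = (word>>6) & 0x3 = 1
mode [5+:1] = (word>>5) & 0x1 = 0
type [2+:3] = (word>>2) & 0x7 = 3  ←
cnt [0+:2] = (word>>0) & 0x3 = 3
type signed 3b, MSB=0: value = 3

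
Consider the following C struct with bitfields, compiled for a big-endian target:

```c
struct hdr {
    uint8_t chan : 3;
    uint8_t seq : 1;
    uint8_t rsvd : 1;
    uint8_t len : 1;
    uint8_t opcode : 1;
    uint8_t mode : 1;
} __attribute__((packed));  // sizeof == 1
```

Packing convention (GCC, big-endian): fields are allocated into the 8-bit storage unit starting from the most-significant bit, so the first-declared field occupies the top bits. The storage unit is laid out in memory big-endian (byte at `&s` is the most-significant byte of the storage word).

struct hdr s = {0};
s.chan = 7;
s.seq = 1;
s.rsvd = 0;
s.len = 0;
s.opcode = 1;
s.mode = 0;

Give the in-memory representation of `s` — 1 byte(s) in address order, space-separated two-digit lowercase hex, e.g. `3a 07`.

chan:3 = 7 → 0x7 << 5 → word 0xe0
seq:1 = 1 → 0x1 << 4 → word 0xf0
rsvd:1 = 0 → 0x0 << 3 → word 0xf0
len:1 = 0 → 0x0 << 2 → word 0xf0
opcode:1 = 1 → 0x1 << 1 → word 0xf2
mode:1 = 0 → 0x0 << 0 → word 0xf2
word = 0xf2 → big-endian bytes:
  [0]=0xf2

f2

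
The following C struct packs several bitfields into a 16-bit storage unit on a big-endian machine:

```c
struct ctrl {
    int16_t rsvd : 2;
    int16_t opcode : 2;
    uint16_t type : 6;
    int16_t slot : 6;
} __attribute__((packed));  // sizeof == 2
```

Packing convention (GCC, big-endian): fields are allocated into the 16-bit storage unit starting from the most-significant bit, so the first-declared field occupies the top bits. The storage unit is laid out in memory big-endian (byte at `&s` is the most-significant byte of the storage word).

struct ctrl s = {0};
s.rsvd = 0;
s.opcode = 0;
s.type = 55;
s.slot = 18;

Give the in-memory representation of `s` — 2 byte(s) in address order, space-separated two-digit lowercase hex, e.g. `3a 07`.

0d d2

rsvd (2b) val=0 bits=0x0 at bit 14: 0x0000
opcode (2b) val=0 bits=0x0 at bit 12: 0x0000
type (6b) val=55 bits=0x37 at bit 6: 0x0dc0
slot (6b) val=18 bits=0x12 at bit 0: 0x0dd2
word = 0x0dd2 → big-endian bytes:
  [0]=0x0d  [1]=0xd2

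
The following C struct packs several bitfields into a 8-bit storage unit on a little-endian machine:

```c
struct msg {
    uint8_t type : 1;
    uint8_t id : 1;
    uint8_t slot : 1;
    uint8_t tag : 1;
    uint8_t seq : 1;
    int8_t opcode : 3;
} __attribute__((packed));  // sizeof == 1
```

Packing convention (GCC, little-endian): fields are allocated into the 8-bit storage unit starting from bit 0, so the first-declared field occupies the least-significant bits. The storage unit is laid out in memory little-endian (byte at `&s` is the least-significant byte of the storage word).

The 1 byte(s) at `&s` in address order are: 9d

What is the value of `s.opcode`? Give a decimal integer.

-4

[0]=0x9d (little-endian) → word 0x9d
type [0+:1] = (word>>0) & 0x1 = 1
id [1+:1] = (word>>1) & 0x1 = 0
slot [2+:1] = (word>>2) & 0x1 = 1
tag [3+:1] = (word>>3) & 0x1 = 1
seq [4+:1] = (word>>4) & 0x1 = 1
opcode [5+:3] = (word>>5) & 0x7 = 4  ←
opcode signed 3b, MSB=1: 4 - 8 = -4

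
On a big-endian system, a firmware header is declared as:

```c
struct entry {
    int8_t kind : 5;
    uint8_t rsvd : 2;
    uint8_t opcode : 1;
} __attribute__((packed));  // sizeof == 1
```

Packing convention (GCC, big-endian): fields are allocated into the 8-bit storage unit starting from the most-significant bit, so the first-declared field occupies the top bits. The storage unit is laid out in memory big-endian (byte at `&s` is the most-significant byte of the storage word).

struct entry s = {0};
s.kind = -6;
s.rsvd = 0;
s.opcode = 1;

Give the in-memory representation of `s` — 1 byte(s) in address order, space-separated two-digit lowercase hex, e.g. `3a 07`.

d1

kind (5b) val=-6 bits=0x1a at bit 3: 0xd0
rsvd (2b) val=0 bits=0x0 at bit 1: 0xd0
opcode (1b) val=1 bits=0x1 at bit 0: 0xd1
word = 0xd1 → big-endian bytes:
  [0]=0xd1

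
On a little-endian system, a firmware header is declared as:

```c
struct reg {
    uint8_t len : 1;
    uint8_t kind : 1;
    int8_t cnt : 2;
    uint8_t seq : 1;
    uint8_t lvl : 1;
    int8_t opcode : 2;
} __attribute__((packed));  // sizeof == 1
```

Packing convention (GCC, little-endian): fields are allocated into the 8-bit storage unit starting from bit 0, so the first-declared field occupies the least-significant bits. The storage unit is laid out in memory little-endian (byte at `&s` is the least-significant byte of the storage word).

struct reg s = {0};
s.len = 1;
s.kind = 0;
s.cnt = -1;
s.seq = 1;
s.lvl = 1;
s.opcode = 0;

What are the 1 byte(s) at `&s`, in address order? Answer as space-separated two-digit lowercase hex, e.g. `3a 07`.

len:1 = 1 → 0x1 << 0 → word 0x01
kind:1 = 0 → 0x0 << 1 → word 0x01
cnt:2 = -1 → 0x3 << 2 → word 0x0d
seq:1 = 1 → 0x1 << 4 → word 0x1d
lvl:1 = 1 → 0x1 << 5 → word 0x3d
opcode:2 = 0 → 0x0 << 6 → word 0x3d
word = 0x3d → little-endian bytes:
  [0]=0x3d

3d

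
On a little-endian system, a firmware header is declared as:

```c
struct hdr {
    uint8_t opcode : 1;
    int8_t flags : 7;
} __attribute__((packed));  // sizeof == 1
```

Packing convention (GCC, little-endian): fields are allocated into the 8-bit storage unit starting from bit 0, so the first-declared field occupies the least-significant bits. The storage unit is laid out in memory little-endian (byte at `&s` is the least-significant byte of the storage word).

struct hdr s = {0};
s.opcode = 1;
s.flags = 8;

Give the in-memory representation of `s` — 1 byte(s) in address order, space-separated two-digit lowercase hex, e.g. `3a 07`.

11

opcode (1b) val=1 bits=0x1 at bit 0: 0x01
flags (7b) val=8 bits=0x8 at bit 1: 0x11
word = 0x11 → little-endian bytes:
  [0]=0x11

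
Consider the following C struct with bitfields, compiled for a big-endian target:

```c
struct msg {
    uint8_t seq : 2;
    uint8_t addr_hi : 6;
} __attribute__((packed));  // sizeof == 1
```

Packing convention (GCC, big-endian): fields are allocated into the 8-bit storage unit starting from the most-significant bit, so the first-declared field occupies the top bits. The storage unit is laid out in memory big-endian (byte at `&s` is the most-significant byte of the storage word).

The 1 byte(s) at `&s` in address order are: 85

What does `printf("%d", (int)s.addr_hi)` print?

[0]=0x85 (big-endian) → word 0x85
seq:2 @ bit 6 → (0x85>>6)&0x3 = 0x2
addr_hi:6 @ bit 0 → (0x85>>0)&0x3f = 0x5  ←

5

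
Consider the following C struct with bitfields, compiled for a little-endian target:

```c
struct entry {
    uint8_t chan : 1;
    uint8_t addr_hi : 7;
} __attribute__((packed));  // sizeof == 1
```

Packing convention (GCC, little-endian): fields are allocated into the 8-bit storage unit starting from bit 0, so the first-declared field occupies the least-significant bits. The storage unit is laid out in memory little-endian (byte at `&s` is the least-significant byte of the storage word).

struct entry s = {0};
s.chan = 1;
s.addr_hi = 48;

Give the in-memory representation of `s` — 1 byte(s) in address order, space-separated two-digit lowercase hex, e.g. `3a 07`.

61

chan (1b) val=1 bits=0x1 at bit 0: 0x01
addr_hi (7b) val=48 bits=0x30 at bit 1: 0x61
word = 0x61 → little-endian bytes:
  [0]=0x61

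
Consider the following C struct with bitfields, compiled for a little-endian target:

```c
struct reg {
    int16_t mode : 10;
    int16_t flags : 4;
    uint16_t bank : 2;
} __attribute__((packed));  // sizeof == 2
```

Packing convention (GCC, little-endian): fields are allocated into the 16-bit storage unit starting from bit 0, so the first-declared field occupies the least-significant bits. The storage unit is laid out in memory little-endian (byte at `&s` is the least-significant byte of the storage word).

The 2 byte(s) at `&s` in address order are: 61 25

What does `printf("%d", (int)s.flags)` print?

-7

[0]=0x61 [1]=0x25 (little-endian) → word 0x2561
mode:10 @ bit 0 → (0x2561>>0)&0x3ff = 0x161
flags:4 @ bit 10 → (0x2561>>10)&0xf = 0x9  ←
bank:2 @ bit 14 → (0x2561>>14)&0x3 = 0x0
flags signed 4b, MSB=1: 9 - 16 = -7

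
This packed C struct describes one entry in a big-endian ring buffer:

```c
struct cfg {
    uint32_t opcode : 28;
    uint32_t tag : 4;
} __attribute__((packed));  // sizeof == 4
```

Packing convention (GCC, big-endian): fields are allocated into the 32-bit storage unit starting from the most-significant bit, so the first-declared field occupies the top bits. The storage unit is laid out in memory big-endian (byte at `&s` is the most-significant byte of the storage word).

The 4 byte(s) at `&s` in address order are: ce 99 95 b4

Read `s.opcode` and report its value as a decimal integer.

216635739

[0]=0xce [1]=0x99 [2]=0x95 [3]=0xb4 (big-endian) → word 0xce9995b4
opcode:28 @ bit 4 → (0xce9995b4>>4)&0xfffffff = 0xce9995b  ←
tag:4 @ bit 0 → (0xce9995b4>>0)&0xf = 0x4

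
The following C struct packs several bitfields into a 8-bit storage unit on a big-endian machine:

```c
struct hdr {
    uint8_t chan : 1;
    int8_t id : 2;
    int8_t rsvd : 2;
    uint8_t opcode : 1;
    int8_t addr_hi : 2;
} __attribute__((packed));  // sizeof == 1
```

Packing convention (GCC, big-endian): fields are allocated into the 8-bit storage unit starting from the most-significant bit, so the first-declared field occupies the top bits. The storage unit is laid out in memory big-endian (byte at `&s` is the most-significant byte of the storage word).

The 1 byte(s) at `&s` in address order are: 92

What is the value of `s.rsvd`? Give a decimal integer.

-2

[0]=0x92 (big-endian) → word 0x92
chan:1 @ bit 7 → (0x92>>7)&0x1 = 0x1
id:2 @ bit 5 → (0x92>>5)&0x3 = 0x0
rsvd:2 @ bit 3 → (0x92>>3)&0x3 = 0x2  ←
opcode:1 @ bit 2 → (0x92>>2)&0x1 = 0x0
addr_hi:2 @ bit 0 → (0x92>>0)&0x3 = 0x2
rsvd signed 2b, MSB=1: 2 - 4 = -2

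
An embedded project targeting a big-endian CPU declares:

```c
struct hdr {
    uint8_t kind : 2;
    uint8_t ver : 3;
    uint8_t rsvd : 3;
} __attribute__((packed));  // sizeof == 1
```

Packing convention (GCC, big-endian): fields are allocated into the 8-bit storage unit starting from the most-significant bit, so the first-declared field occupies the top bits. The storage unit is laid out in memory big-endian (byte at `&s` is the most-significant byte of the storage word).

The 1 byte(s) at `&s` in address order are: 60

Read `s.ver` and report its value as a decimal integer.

4

[0]=0x60 (big-endian) → word 0x60
kind [6+:2] = (word>>6) & 0x3 = 1
ver [3+:3] = (word>>3) & 0x7 = 4  ←
rsvd [0+:3] = (word>>0) & 0x7 = 0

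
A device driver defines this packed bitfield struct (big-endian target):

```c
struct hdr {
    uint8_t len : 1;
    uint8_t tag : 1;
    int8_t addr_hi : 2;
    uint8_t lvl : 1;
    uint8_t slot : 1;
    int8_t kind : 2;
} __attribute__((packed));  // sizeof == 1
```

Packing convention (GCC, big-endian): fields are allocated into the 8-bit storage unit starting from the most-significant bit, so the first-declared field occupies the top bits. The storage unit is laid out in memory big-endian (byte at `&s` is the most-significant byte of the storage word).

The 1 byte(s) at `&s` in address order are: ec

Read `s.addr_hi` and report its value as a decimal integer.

-2

[0]=0xec (big-endian) → word 0xec
len:1 @ bit 7 → (0xec>>7)&0x1 = 0x1
tag:1 @ bit 6 → (0xec>>6)&0x1 = 0x1
addr_hi:2 @ bit 4 → (0xec>>4)&0x3 = 0x2  ←
lvl:1 @ bit 3 → (0xec>>3)&0x1 = 0x1
slot:1 @ bit 2 → (0xec>>2)&0x1 = 0x1
kind:2 @ bit 0 → (0xec>>0)&0x3 = 0x0
addr_hi signed 2b, MSB=1: 2 - 4 = -2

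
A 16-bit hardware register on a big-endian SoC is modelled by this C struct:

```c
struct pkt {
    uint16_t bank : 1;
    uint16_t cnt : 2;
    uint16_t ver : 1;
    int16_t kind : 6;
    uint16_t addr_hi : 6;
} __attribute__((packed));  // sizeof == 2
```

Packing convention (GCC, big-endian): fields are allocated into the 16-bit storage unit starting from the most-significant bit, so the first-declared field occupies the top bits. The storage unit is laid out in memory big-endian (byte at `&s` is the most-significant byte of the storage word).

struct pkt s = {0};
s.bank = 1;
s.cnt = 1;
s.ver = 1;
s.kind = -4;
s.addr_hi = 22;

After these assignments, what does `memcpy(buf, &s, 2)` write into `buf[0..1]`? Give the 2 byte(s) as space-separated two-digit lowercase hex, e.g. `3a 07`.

bank (1b) val=1 bits=0x1 at bit 15: 0x8000
cnt (2b) val=1 bits=0x1 at bit 13: 0xa000
ver (1b) val=1 bits=0x1 at bit 12: 0xb000
kind (6b) val=-4 bits=0x3c at bit 6: 0xbf00
addr_hi (6b) val=22 bits=0x16 at bit 0: 0xbf16
word = 0xbf16 → big-endian bytes:
  [0]=0xbf  [1]=0x16

bf 16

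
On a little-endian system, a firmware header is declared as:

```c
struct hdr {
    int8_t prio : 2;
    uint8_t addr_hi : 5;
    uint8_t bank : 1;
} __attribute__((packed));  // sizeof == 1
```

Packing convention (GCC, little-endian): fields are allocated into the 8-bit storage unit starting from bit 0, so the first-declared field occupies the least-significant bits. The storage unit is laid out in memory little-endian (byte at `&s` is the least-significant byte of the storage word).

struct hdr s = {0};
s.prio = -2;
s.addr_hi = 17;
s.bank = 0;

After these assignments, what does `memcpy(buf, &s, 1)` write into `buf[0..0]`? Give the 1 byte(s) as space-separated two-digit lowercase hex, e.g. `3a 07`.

46

prio (2b) val=-2 bits=0x2 at bit 0: 0x02
addr_hi (5b) val=17 bits=0x11 at bit 2: 0x46
bank (1b) val=0 bits=0x0 at bit 7: 0x46
word = 0x46 → little-endian bytes:
  [0]=0x46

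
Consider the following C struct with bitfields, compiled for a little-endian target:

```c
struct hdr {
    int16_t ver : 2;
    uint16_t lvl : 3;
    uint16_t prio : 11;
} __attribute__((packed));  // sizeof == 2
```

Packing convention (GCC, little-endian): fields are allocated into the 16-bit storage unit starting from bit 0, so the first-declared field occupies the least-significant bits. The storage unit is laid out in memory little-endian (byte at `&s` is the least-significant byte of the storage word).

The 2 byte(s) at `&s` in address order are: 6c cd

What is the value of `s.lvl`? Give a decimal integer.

[0]=0x6c [1]=0xcd (little-endian) → word 0xcd6c
ver:2 @ bit 0 → (0xcd6c>>0)&0x3 = 0x0
lvl:3 @ bit 2 → (0xcd6c>>2)&0x7 = 0x3  ←
prio:11 @ bit 5 → (0xcd6c>>5)&0x7ff = 0x66b

3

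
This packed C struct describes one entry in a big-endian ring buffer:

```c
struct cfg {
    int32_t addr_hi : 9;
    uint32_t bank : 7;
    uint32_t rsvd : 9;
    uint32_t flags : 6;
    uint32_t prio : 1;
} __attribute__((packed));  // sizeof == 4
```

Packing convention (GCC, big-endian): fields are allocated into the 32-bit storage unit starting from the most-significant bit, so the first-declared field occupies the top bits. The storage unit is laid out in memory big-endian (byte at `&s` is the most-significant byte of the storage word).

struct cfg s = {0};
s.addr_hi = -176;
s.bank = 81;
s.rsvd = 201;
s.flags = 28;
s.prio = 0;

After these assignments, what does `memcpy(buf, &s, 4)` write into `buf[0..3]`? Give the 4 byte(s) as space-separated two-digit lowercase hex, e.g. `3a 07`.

addr_hi (9b) val=-176 bits=0x150 at bit 23: 0xa8000000
bank (7b) val=81 bits=0x51 at bit 16: 0xa8510000
rsvd (9b) val=201 bits=0xc9 at bit 7: 0xa8516480
flags (6b) val=28 bits=0x1c at bit 1: 0xa85164b8
prio (1b) val=0 bits=0x0 at bit 0: 0xa85164b8
word = 0xa85164b8 → big-endian bytes:
  [0]=0xa8  [1]=0x51  [2]=0x64  [3]=0xb8

a8 51 64 b8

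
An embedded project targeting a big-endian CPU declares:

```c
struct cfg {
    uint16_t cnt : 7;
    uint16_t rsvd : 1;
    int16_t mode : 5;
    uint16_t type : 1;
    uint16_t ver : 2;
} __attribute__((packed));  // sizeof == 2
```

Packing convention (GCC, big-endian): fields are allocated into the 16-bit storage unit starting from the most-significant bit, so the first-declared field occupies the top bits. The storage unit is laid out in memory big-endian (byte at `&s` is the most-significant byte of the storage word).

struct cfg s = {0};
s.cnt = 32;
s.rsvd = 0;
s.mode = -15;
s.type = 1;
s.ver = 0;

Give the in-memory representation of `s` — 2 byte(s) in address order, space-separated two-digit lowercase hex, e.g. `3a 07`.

cnt (7b) val=32 bits=0x20 at bit 9: 0x4000
rsvd (1b) val=0 bits=0x0 at bit 8: 0x4000
mode (5b) val=-15 bits=0x11 at bit 3: 0x4088
type (1b) val=1 bits=0x1 at bit 2: 0x408c
ver (2b) val=0 bits=0x0 at bit 0: 0x408c
word = 0x408c → big-endian bytes:
  [0]=0x40  [1]=0x8c

40 8c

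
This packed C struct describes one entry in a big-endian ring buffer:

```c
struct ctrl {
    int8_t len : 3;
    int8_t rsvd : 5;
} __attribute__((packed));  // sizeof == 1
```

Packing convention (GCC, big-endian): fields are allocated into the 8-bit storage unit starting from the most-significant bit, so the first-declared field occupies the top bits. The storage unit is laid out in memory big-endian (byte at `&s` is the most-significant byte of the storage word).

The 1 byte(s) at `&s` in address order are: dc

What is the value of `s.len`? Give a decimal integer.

-2

[0]=0xdc (big-endian) → word 0xdc
len:3 @ bit 5 → (0xdc>>5)&0x7 = 0x6  ←
rsvd:5 @ bit 0 → (0xdc>>0)&0x1f = 0x1c
len signed 3b, MSB=1: 6 - 8 = -2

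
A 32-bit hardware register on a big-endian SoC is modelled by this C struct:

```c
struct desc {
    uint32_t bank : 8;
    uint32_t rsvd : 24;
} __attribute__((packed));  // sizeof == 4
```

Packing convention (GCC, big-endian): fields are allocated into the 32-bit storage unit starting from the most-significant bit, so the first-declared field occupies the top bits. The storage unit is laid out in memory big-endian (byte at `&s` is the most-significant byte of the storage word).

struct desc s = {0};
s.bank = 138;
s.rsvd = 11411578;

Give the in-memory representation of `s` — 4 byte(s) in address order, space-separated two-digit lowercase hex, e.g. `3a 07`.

8a ae 20 7a

[24+:8] bank=138 & 0xff = 0x8a; word=0x8a000000
[0+:24] rsvd=11411578 & 0xffffff = 0xae207a; word=0x8aae207a
word = 0x8aae207a → big-endian bytes:
  [0]=0x8a  [1]=0xae  [2]=0x20  [3]=0x7a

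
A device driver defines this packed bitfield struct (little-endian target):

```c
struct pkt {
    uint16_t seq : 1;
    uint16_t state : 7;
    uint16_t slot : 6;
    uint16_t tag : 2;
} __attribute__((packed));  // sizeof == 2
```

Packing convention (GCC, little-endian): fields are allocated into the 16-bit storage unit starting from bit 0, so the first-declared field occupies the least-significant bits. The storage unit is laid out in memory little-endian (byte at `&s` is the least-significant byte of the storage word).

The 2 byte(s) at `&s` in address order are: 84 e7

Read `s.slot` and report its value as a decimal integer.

39

[0]=0x84 [1]=0xe7 (little-endian) → word 0xe784
seq:1 @ bit 0 → (0xe784>>0)&0x1 = 0x0
state:7 @ bit 1 → (0xe784>>1)&0x7f = 0x42
slot:6 @ bit 8 → (0xe784>>8)&0x3f = 0x27  ←
tag:2 @ bit 14 → (0xe784>>14)&0x3 = 0x3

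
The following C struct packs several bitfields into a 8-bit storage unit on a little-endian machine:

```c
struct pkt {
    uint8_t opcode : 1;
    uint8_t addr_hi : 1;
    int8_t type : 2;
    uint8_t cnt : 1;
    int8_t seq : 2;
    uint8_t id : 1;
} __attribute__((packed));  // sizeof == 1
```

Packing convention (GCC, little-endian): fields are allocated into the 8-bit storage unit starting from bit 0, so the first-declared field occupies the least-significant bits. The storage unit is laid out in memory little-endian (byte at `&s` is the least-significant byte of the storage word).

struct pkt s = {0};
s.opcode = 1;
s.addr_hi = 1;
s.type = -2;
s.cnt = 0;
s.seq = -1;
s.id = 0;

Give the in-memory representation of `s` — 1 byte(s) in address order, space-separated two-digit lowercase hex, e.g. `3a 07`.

opcode:1 = 1 → 0x1 << 0 → word 0x01
addr_hi:1 = 1 → 0x1 << 1 → word 0x03
type:2 = -2 → 0x2 << 2 → word 0x0b
cnt:1 = 0 → 0x0 << 4 → word 0x0b
seq:2 = -1 → 0x3 << 5 → word 0x6b
id:1 = 0 → 0x0 << 7 → word 0x6b
word = 0x6b → little-endian bytes:
  [0]=0x6b

6b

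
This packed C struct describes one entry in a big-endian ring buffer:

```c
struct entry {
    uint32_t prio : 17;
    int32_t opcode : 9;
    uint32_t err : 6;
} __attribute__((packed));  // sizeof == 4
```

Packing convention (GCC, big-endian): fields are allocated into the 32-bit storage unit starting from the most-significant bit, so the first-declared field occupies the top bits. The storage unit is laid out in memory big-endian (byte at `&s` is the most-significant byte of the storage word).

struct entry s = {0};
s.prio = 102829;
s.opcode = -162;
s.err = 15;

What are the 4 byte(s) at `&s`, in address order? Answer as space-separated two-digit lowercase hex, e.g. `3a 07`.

c8 d6 d7 8f

prio (17b) val=102829 bits=0x191ad at bit 15: 0xc8d68000
opcode (9b) val=-162 bits=0x15e at bit 6: 0xc8d6d780
err (6b) val=15 bits=0xf at bit 0: 0xc8d6d78f
word = 0xc8d6d78f → big-endian bytes:
  [0]=0xc8  [1]=0xd6  [2]=0xd7  [3]=0x8f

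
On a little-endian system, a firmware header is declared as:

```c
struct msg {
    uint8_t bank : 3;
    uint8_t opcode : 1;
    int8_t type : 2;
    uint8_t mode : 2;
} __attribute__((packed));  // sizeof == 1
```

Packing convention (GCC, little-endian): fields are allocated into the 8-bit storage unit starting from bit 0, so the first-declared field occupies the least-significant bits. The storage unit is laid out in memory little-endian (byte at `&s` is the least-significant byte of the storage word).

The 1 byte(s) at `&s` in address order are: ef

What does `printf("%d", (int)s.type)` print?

-2

[0]=0xef (little-endian) → word 0xef
bank [0+:3] = (word>>0) & 0x7 = 7
opcode [3+:1] = (word>>3) & 0x1 = 1
type [4+:2] = (word>>4) & 0x3 = 2  ←
mode [6+:2] = (word>>6) & 0x3 = 3
type signed 2b, MSB=1: 2 - 4 = -2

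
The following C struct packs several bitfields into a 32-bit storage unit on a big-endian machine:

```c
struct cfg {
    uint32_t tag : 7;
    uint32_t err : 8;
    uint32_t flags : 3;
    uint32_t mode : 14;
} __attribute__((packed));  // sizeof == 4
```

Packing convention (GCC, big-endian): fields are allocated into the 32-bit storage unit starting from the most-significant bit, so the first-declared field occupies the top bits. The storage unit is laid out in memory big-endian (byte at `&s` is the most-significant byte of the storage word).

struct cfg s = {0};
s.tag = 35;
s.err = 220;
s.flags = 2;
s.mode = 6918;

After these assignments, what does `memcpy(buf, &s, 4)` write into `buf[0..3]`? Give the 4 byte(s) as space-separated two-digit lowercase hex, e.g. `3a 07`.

[25+:7] tag=35 & 0x7f = 0x23; word=0x46000000
[17+:8] err=220 & 0xff = 0xdc; word=0x47b80000
[14+:3] flags=2 & 0x7 = 0x2; word=0x47b88000
[0+:14] mode=6918 & 0x3fff = 0x1b06; word=0x47b89b06
word = 0x47b89b06 → big-endian bytes:
  [0]=0x47  [1]=0xb8  [2]=0x9b  [3]=0x06

47 b8 9b 06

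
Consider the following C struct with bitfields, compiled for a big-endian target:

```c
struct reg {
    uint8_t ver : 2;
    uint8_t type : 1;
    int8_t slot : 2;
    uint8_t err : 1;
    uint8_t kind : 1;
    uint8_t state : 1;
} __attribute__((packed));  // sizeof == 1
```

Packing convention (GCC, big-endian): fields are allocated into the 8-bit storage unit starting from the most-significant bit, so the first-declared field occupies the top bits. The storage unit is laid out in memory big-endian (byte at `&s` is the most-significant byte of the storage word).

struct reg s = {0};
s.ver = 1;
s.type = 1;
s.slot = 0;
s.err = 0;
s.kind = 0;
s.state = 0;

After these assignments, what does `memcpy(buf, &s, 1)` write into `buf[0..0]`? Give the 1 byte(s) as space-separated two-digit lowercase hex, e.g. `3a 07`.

[6+:2] ver=1 & 0x3 = 0x1; word=0x40
[5+:1] type=1 & 0x1 = 0x1; word=0x60
[3+:2] slot=0 & 0x3 = 0x0; word=0x60
[2+:1] err=0 & 0x1 = 0x0; word=0x60
[1+:1] kind=0 & 0x1 = 0x0; word=0x60
[0+:1] state=0 & 0x1 = 0x0; word=0x60
word = 0x60 → big-endian bytes:
  [0]=0x60

60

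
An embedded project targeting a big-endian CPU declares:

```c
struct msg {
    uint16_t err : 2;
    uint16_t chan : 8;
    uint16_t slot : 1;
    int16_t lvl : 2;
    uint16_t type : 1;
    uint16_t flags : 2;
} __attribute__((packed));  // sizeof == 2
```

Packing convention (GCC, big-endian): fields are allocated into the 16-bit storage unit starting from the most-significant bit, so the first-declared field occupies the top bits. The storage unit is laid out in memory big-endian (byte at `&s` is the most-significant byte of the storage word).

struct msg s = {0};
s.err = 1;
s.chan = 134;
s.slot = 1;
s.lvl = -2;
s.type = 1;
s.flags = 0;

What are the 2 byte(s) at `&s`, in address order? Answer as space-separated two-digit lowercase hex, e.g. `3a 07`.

61 b4

err (2b) val=1 bits=0x1 at bit 14: 0x4000
chan (8b) val=134 bits=0x86 at bit 6: 0x6180
slot (1b) val=1 bits=0x1 at bit 5: 0x61a0
lvl (2b) val=-2 bits=0x2 at bit 3: 0x61b0
type (1b) val=1 bits=0x1 at bit 2: 0x61b4
flags (2b) val=0 bits=0x0 at bit 0: 0x61b4
word = 0x61b4 → big-endian bytes:
  [0]=0x61  [1]=0xb4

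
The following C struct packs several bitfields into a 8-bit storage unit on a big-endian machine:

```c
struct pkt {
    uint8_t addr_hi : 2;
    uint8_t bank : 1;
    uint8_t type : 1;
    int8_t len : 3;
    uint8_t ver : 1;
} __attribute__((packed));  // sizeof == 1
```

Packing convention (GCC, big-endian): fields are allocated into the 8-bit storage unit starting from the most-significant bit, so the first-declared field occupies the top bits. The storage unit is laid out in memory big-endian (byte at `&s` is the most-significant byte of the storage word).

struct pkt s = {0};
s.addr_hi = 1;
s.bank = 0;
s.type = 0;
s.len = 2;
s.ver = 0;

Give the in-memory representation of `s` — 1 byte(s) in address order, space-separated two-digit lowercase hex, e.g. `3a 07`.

addr_hi (2b) val=1 bits=0x1 at bit 6: 0x40
bank (1b) val=0 bits=0x0 at bit 5: 0x40
type (1b) val=0 bits=0x0 at bit 4: 0x40
len (3b) val=2 bits=0x2 at bit 1: 0x44
ver (1b) val=0 bits=0x0 at bit 0: 0x44
word = 0x44 → big-endian bytes:
  [0]=0x44

44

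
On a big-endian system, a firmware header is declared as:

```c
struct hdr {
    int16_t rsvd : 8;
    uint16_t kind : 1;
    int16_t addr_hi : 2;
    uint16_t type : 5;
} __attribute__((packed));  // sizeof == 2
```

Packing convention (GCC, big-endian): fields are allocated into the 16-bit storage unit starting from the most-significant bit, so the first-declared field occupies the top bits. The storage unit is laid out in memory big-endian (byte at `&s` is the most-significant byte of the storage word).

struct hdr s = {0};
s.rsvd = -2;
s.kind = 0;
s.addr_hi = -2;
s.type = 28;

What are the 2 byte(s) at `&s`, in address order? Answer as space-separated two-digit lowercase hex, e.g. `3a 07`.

fe 5c

[8+:8] rsvd=-2 & 0xff = 0xfe; word=0xfe00
[7+:1] kind=0 & 0x1 = 0x0; word=0xfe00
[5+:2] addr_hi=-2 & 0x3 = 0x2; word=0xfe40
[0+:5] type=28 & 0x1f = 0x1c; word=0xfe5c
word = 0xfe5c → big-endian bytes:
  [0]=0xfe  [1]=0x5c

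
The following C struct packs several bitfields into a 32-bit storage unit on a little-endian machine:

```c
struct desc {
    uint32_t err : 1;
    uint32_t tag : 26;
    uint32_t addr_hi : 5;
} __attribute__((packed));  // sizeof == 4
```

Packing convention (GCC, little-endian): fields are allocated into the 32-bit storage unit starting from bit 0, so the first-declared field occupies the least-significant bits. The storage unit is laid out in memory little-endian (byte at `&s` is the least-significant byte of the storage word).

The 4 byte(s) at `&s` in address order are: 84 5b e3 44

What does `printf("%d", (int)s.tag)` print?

[0]=0x84 [1]=0x5b [2]=0xe3 [3]=0x44 (little-endian) → word 0x44e35b84
err [0+:1] = (word>>0) & 0x1 = 0
tag [1+:26] = (word>>1) & 0x3ffffff = 41004482  ←
addr_hi [27+:5] = (word>>27) & 0x1f = 8

41004482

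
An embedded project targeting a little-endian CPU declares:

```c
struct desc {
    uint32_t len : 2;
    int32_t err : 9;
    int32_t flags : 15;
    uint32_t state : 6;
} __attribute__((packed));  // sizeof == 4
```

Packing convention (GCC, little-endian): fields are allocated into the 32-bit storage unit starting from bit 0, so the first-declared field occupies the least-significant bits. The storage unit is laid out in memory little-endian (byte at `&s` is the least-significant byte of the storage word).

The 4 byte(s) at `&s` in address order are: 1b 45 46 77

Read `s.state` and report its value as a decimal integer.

[0]=0x1b [1]=0x45 [2]=0x46 [3]=0x77 (little-endian) → word 0x7746451b
len [0+:2] = (word>>0) & 0x3 = 3
err [2+:9] = (word>>2) & 0x1ff = 326
flags [11+:15] = (word>>11) & 0x7fff = 26824
state [26+:6] = (word>>26) & 0x3f = 29  ←

29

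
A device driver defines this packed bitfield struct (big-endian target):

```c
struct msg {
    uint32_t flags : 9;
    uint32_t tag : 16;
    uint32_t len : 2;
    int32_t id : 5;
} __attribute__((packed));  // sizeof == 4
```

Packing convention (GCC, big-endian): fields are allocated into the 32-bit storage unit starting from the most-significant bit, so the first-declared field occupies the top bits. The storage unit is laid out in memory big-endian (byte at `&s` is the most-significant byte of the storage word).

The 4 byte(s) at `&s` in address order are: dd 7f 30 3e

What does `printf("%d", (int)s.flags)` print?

442

[0]=0xdd [1]=0x7f [2]=0x30 [3]=0x3e (big-endian) → word 0xdd7f303e
flags [23+:9] = (word>>23) & 0x1ff = 442  ←
tag [7+:16] = (word>>7) & 0xffff = 65120
len [5+:2] = (word>>5) & 0x3 = 1
id [0+:5] = (word>>0) & 0x1f = 30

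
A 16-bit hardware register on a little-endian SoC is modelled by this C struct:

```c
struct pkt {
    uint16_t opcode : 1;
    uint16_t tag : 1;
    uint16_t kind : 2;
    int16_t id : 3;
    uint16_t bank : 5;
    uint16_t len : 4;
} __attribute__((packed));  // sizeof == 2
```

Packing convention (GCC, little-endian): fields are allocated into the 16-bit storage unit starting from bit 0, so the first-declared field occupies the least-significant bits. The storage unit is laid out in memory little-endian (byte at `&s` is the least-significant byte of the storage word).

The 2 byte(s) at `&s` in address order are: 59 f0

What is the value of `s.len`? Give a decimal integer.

[0]=0x59 [1]=0xf0 (little-endian) → word 0xf059
opcode [0+:1] = (word>>0) & 0x1 = 1
tag [1+:1] = (word>>1) & 0x1 = 0
kind [2+:2] = (word>>2) & 0x3 = 2
id [4+:3] = (word>>4) & 0x7 = 5
bank [7+:5] = (word>>7) & 0x1f = 0
len [12+:4] = (word>>12) & 0xf = 15  ←

15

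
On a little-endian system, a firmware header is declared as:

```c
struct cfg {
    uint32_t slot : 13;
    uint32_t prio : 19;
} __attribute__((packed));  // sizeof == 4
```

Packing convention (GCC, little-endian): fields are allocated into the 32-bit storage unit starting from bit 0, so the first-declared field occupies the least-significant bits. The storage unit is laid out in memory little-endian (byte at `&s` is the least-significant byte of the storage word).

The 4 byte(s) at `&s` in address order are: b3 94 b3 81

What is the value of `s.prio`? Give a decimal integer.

265628

[0]=0xb3 [1]=0x94 [2]=0xb3 [3]=0x81 (little-endian) → word 0x81b394b3
slot:13 @ bit 0 → (0x81b394b3>>0)&0x1fff = 0x14b3
prio:19 @ bit 13 → (0x81b394b3>>13)&0x7ffff = 0x40d9c  ←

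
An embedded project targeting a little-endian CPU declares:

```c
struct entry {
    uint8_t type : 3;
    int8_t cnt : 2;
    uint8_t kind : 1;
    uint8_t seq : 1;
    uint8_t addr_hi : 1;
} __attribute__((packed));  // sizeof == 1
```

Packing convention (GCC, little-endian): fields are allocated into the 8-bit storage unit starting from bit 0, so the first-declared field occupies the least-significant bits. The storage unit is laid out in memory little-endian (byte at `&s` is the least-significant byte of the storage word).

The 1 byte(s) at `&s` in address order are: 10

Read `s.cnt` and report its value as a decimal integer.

[0]=0x10 (little-endian) → word 0x10
type [0+:3] = (word>>0) & 0x7 = 0
cnt [3+:2] = (word>>3) & 0x3 = 2  ←
kind [5+:1] = (word>>5) & 0x1 = 0
seq [6+:1] = (word>>6) & 0x1 = 0
addr_hi [7+:1] = (word>>7) & 0x1 = 0
cnt signed 2b, MSB=1: 2 - 4 = -2

-2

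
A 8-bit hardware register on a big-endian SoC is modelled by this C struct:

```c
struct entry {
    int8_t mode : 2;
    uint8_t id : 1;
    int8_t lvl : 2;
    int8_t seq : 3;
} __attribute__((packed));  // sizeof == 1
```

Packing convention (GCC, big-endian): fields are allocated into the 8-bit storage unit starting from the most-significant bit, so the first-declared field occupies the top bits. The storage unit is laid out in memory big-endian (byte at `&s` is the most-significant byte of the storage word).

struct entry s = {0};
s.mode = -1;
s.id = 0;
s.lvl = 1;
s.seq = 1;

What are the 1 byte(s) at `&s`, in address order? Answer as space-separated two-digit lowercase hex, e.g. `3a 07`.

c9

mode:2 = -1 → 0x3 << 6 → word 0xc0
id:1 = 0 → 0x0 << 5 → word 0xc0
lvl:2 = 1 → 0x1 << 3 → word 0xc8
seq:3 = 1 → 0x1 << 0 → word 0xc9
word = 0xc9 → big-endian bytes:
  [0]=0xc9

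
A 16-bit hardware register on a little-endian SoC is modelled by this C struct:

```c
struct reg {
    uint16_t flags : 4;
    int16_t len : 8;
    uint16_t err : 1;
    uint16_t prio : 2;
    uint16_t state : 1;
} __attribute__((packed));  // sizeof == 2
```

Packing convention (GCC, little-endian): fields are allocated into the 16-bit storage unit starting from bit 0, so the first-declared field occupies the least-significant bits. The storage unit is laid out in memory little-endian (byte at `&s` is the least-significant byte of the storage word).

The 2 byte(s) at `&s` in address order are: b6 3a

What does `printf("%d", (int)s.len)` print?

-85

[0]=0xb6 [1]=0x3a (little-endian) → word 0x3ab6
flags:4 @ bit 0 → (0x3ab6>>0)&0xf = 0x6
len:8 @ bit 4 → (0x3ab6>>4)&0xff = 0xab  ←
err:1 @ bit 12 → (0x3ab6>>12)&0x1 = 0x1
prio:2 @ bit 13 → (0x3ab6>>13)&0x3 = 0x1
state:1 @ bit 15 → (0x3ab6>>15)&0x1 = 0x0
len signed 8b, MSB=1: 171 - 256 = -85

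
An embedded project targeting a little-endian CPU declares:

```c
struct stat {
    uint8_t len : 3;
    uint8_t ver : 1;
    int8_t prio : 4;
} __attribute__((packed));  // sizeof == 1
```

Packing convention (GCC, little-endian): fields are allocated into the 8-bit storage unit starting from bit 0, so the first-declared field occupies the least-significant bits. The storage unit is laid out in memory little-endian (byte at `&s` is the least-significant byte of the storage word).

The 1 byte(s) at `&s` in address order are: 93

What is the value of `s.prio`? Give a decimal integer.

-7

[0]=0x93 (little-endian) → word 0x93
len:3 @ bit 0 → (0x93>>0)&0x7 = 0x3
ver:1 @ bit 3 → (0x93>>3)&0x1 = 0x0
prio:4 @ bit 4 → (0x93>>4)&0xf = 0x9  ←
prio signed 4b, MSB=1: 9 - 16 = -7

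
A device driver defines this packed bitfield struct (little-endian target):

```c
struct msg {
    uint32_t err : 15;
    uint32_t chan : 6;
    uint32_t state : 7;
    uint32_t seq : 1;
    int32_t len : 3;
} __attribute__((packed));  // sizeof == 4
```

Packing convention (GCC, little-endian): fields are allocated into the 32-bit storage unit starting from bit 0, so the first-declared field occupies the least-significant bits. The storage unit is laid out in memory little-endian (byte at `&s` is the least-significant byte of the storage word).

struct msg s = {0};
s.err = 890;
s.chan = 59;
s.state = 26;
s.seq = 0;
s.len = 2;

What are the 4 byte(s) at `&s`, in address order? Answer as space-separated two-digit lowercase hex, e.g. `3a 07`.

err (15b) val=890 bits=0x37a at bit 0: 0x0000037a
chan (6b) val=59 bits=0x3b at bit 15: 0x001d837a
state (7b) val=26 bits=0x1a at bit 21: 0x035d837a
seq (1b) val=0 bits=0x0 at bit 28: 0x035d837a
len (3b) val=2 bits=0x2 at bit 29: 0x435d837a
word = 0x435d837a → little-endian bytes:
  [0]=0x7a  [1]=0x83  [2]=0x5d  [3]=0x43

7a 83 5d 43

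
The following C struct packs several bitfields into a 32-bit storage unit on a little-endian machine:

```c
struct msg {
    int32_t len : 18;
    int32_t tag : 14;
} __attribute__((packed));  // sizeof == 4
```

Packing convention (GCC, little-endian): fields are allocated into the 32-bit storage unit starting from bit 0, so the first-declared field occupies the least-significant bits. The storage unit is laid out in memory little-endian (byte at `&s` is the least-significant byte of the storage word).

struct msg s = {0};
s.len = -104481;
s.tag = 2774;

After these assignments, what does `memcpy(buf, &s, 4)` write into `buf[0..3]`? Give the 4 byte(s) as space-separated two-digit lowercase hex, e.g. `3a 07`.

df 67 5a 2b

[0+:18] len=-104481 & 0x3ffff = 0x267df; word=0x000267df
[18+:14] tag=2774 & 0x3fff = 0xad6; word=0x2b5a67df
word = 0x2b5a67df → little-endian bytes:
  [0]=0xdf  [1]=0x67  [2]=0x5a  [3]=0x2b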